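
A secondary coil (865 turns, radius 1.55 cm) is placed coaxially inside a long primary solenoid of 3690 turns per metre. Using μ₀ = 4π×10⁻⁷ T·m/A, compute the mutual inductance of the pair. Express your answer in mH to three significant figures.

The outer solenoid produces a uniform field B₁ = μ₀n₁I₁ across the inner coil,
so the flux linkage is N₂Φ = N₂B₁A₂ = μ₀n₁N₂A₂·I₁, giving M = μ₀n₁N₂A₂.
A₂ = πr² = π(1.550×10^-2 m)² = 7.548×10^-4 m².
M = (4π×10⁻⁷)(3690)(865)(7.548×10^-4) = 3.027×10^-3 H.

M ≈ 3.03 mH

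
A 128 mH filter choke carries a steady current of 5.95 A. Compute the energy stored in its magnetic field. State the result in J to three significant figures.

U ≈ 2.27 J

Stored magnetic energy: U = ½LI².
U = ½(0.128 H)(5.95 A)² = 2.266 J.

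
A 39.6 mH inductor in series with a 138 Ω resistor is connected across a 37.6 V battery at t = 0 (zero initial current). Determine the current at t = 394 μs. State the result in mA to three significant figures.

τ = L/R = 3.960×10^-2/138 = 2.870×10^-4 s; final current I_∞ = ε/R = 37.6/138 = 0.27246 A.
I(t) = I_∞(1 − e^(−t/τ)) with t/τ = 1.373.
I = (0.27246)(1 − e^(−1.373)) = 0.2034 A.

I ≈ 203 mA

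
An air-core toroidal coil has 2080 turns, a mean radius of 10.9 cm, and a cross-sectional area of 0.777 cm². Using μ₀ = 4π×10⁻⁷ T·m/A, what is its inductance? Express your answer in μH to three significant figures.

For a thin toroid, L = μ₀N²A/(2πR).
L = (4π×10⁻⁷)(2080)²(7.770×10^-5) / (2π×0.109 m) = 6.168×10^-4 H.

L ≈ 617 μH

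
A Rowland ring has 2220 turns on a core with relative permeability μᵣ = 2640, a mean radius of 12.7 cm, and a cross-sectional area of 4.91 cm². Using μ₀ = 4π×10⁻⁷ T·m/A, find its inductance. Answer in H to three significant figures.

L ≈ 10.1 H

For a thin toroid, L = μ₀μᵣN²A/(2πR).
L = (4π×10⁻⁷)(2640)(2220)²(4.910×10^-4) / (2π×0.127 m) = 10.06 H.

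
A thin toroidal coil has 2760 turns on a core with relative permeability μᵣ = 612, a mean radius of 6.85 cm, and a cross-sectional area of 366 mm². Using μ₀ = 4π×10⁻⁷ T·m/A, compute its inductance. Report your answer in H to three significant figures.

L ≈ 4.98 H

For a thin toroid, L = μ₀μᵣN²A/(2πR).
L = (4π×10⁻⁷)(612)(2760)²(3.660×10^-4) / (2π×6.850×10^-2 m) = 4.982 H.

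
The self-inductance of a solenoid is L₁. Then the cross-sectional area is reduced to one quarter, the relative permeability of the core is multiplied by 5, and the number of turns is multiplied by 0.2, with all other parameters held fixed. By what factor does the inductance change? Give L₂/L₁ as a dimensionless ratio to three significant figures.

L₂/L₁ = 0.0500

For a solenoid, L ∝ μᵣN²A/ℓ.
L₂/L₁ = (0.25) × (5) × (0.2)^2 = 0.0500.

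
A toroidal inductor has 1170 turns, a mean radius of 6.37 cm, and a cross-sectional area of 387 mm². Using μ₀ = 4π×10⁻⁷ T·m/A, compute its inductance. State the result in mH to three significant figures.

For a thin toroid, L = μ₀N²A/(2πR).
L = (4π×10⁻⁷)(1170)²(3.870×10^-4) / (2π×6.370×10^-2 m) = 1.663×10^-3 H.

L ≈ 1.66 mH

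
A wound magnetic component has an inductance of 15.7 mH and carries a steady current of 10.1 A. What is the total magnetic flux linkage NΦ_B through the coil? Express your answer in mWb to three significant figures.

NΦ_B ≈ 159 mWb

From L = NΦ_B/I, the flux linkage is NΦ_B = LI.
NΦ_B = (1.570×10^-2 H)(10.1 A) = 0.1586 Wb.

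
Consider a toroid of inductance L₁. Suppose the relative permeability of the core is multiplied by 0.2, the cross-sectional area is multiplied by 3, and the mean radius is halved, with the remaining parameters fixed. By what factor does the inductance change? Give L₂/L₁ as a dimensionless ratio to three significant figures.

L₂/L₁ = 1.20

For a toroid, L ∝ μᵣN²A/R.
L₂/L₁ = (0.2) × (3) × (0.5)^-1 = 1.20.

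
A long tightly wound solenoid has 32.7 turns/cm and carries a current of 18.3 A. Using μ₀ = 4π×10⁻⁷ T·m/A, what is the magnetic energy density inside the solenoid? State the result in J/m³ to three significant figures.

u ≈ 2250 J/m³

B = μ₀nI = (4π×10⁻⁷)(3.270×10^3)(18.3) = 7.520×10^-2 T.
u = B²/(2μ₀) = (7.520×10^-2)²/(2×4π×10⁻⁷) = 2.250×10^3 J/m³.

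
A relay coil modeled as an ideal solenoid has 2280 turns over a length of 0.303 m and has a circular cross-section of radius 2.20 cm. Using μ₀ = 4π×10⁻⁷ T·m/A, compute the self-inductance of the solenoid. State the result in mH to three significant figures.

A = πr² = π(2.200×10^-2 m)² = 1.521×10^-3 m².
For a long solenoid, L = μ₀N²A/ℓ.
L = (4π×10⁻⁷)(2280)²(1.521×10^-3)/(0.303 m) = 3.278×10^-2 H.

L ≈ 32.8 mH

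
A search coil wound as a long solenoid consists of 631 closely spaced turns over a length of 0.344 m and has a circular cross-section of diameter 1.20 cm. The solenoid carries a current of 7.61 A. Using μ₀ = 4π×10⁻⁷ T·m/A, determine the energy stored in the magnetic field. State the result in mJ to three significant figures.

U ≈ 4.76 mJ

A = π(d/2)² = π(6.000×10^-3 m)² = 1.131×10^-4 m².
L = μ₀N²A/ℓ = (4π×10⁻⁷)(631)²(1.131×10^-4)/(0.344) = 1.64499×10^-4 H.
U = ½LI² = ½(1.64499×10^-4)(7.61)² = 4.763×10^-3 J.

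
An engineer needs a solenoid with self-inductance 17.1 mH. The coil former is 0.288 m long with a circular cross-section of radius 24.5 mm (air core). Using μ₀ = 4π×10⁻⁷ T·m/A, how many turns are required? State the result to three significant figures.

N ≈ 1440 turns

A = πr² = π(2.450×10^-2 m)² = 1.886×10^-3 m².
From L = μ₀N²A/ℓ, N = √(Lℓ / (μ₀A)).
N = √[(1.710×10^-2)(0.288) / ((4π×10⁻⁷)×1.886×10^-3)] = √(2.078×10^6) ≈ 1441.6.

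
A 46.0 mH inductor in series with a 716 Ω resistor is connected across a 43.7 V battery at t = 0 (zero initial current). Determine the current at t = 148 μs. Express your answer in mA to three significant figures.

τ = L/R = 4.600×10^-2/716 = 6.4246×10^-5 s; final current I_∞ = ε/R = 43.7/716 = 6.103×10^-2 A.
I(t) = I_∞(1 − e^(−t/τ)) with t/τ = 2.304.
I = (6.103×10^-2)(1 − e^(−2.304)) = 5.494×10^-2 A.

I ≈ 54.9 mA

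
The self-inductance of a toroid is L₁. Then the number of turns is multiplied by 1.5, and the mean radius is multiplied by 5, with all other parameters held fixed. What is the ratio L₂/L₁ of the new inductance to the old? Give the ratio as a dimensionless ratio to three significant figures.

L₂/L₁ = 0.450

For a toroid, L ∝ μᵣN²A/R.
L₂/L₁ = (1.5)^2 × (5)^-1 = 0.450.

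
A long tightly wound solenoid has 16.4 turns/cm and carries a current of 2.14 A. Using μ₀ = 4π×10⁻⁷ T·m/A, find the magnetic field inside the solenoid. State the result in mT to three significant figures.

B ≈ 4.41 mT

Inside a long solenoid, B = μ₀nI.
B = (4π×10⁻⁷)(1.640×10^3 m⁻¹)(2.14 A) = 4.410×10^-3 T.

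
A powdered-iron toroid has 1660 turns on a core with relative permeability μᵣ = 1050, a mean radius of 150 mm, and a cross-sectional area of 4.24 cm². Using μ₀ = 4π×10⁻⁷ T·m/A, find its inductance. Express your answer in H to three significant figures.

For a thin toroid, L = μ₀μᵣN²A/(2πR).
L = (4π×10⁻⁷)(1050)(1660)²(4.240×10^-4) / (2π×0.15 m) = 1.636 H.

L ≈ 1.64 H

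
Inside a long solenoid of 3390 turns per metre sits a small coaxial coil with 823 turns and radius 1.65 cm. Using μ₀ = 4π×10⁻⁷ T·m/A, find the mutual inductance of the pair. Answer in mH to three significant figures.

M ≈ 3.00 mH

The outer solenoid produces a uniform field B₁ = μ₀n₁I₁ across the inner coil,
so the flux linkage is N₂Φ = N₂B₁A₂ = μ₀n₁N₂A₂·I₁, giving M = μ₀n₁N₂A₂.
A₂ = πr² = π(1.650×10^-2 m)² = 8.553×10^-4 m².
M = (4π×10⁻⁷)(3390)(823)(8.553×10^-4) = 2.999×10^-3 H.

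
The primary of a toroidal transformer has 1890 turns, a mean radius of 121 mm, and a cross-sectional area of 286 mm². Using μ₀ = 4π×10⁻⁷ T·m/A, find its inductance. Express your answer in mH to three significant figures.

For a thin toroid, L = μ₀N²A/(2πR).
L = (4π×10⁻⁷)(1890)²(2.860×10^-4) / (2π×0.121 m) = 1.689×10^-3 H.

L ≈ 1.69 mH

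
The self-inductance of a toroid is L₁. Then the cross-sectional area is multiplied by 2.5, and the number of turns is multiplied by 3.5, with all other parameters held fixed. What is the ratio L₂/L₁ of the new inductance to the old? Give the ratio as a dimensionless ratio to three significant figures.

L₂/L₁ = 30.6

For a toroid, L ∝ μᵣN²A/R.
L₂/L₁ = (2.5) × (3.5)^2 = 30.6.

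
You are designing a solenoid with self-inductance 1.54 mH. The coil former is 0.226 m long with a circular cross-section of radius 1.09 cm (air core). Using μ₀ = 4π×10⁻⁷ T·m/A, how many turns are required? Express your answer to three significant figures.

N ≈ 861 turns

A = πr² = π(1.090×10^-2 m)² = 3.733×10^-4 m².
From L = μ₀N²A/ℓ, N = √(Lℓ / (μ₀A)).
N = √[(1.540×10^-3)(0.226) / ((4π×10⁻⁷)×3.733×10^-4)] = √(7.420×10^5) ≈ 861.4.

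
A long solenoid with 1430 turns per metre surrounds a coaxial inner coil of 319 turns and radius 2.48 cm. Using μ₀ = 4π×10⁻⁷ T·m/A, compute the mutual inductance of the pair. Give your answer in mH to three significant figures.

M ≈ 1.11 mH

The outer solenoid produces a uniform field B₁ = μ₀n₁I₁ across the inner coil,
so the flux linkage is N₂Φ = N₂B₁A₂ = μ₀n₁N₂A₂·I₁, giving M = μ₀n₁N₂A₂.
A₂ = πr² = π(2.480×10^-2 m)² = 1.932×10^-3 m².
M = (4π×10⁻⁷)(1430)(319)(1.932×10^-3) = 1.108×10^-3 H.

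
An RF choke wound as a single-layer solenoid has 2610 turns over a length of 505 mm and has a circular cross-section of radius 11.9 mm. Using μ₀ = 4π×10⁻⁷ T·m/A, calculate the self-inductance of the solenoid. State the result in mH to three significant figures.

L ≈ 7.54 mH

A = πr² = π(1.190×10^-2 m)² = 4.449×10^-4 m².
For a long solenoid, L = μ₀N²A/ℓ.
L = (4π×10⁻⁷)(2610)²(4.449×10^-4)/(0.505 m) = 7.541×10^-3 H.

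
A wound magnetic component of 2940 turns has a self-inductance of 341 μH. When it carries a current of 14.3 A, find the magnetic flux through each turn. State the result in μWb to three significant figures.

From L = NΦ_B/I, the flux per turn is Φ_B = LI/N.
Φ_B = (3.410×10^-4 H)(14.3 A)/2940 = 1.659×10^-6 Wb.

Φ_B ≈ 1.66 μWb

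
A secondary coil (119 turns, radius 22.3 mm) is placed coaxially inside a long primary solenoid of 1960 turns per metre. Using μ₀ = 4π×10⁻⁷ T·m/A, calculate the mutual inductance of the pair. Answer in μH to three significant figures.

The outer solenoid produces a uniform field B₁ = μ₀n₁I₁ across the inner coil,
so the flux linkage is N₂Φ = N₂B₁A₂ = μ₀n₁N₂A₂·I₁, giving M = μ₀n₁N₂A₂.
A₂ = πr² = π(2.230×10^-2 m)² = 1.562×10^-3 m².
M = (4π×10⁻⁷)(1960)(119)(1.562×10^-3) = 4.579×10^-4 H.

M ≈ 458 μH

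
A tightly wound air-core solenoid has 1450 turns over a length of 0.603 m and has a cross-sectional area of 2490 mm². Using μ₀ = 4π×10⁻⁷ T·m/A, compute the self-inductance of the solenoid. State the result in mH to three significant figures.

L ≈ 10.9 mH

A = 2490 mm² = 2.490×10^-3 m².
For a long solenoid, L = μ₀N²A/ℓ.
L = (4π×10⁻⁷)(1450)²(2.490×10^-3)/(0.603 m) = 1.091×10^-2 H.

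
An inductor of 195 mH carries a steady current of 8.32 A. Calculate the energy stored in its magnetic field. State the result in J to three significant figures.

U ≈ 6.75 J

Stored magnetic energy: U = ½LI².
U = ½(0.195 H)(8.32 A)² = 6.749 J.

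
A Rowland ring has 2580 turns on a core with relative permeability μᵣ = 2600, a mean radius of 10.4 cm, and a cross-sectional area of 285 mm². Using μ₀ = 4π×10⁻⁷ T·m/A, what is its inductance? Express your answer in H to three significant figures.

For a thin toroid, L = μ₀μᵣN²A/(2πR).
L = (4π×10⁻⁷)(2600)(2580)²(2.850×10^-4) / (2π×0.104 m) = 9.485 H.

L ≈ 9.49 H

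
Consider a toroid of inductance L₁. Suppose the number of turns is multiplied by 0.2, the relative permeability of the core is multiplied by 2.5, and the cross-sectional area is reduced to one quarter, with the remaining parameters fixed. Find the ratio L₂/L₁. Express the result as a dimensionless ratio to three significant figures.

For a toroid, L ∝ μᵣN²A/R.
L₂/L₁ = (0.2)^2 × (2.5) × (0.25) = 0.0250.

L₂/L₁ = 0.0250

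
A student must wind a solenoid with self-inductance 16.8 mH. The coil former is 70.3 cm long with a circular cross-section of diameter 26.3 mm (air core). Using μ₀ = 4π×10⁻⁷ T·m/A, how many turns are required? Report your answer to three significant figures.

N ≈ 4160 turns

A = π(d/2)² = π(1.315×10^-2 m)² = 5.433×10^-4 m².
From L = μ₀N²A/ℓ, N = √(Lℓ / (μ₀A)).
N = √[(1.680×10^-2)(0.703) / ((4π×10⁻⁷)×5.433×10^-4)] = √(1.730×10^7) ≈ 4159.4.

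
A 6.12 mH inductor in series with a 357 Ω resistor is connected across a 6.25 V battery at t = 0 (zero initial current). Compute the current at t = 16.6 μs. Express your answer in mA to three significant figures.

τ = L/R = 6.120×10^-3/357 = 1.714×10^-5 s; final current I_∞ = ε/R = 6.25/357 = 1.751×10^-2 A.
I(t) = I_∞(1 − e^(−t/τ)) with t/τ = 0.968.
I = (1.751×10^-2)(1 − e^(−0.968)) = 1.086×10^-2 A.

I ≈ 10.9 mA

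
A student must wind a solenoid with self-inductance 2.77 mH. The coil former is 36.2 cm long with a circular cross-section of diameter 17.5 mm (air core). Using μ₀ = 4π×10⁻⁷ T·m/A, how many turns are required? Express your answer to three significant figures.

N ≈ 1820 turns

A = π(d/2)² = π(8.750×10^-3 m)² = 2.405×10^-4 m².
From L = μ₀N²A/ℓ, N = √(Lℓ / (μ₀A)).
N = √[(2.770×10^-3)(0.362) / ((4π×10⁻⁷)×2.405×10^-4)] = √(3.318×10^6) ≈ 1821.4.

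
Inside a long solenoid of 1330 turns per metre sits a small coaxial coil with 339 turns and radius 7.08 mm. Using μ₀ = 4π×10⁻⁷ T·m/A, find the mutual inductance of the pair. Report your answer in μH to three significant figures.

The outer solenoid produces a uniform field B₁ = μ₀n₁I₁ across the inner coil,
so the flux linkage is N₂Φ = N₂B₁A₂ = μ₀n₁N₂A₂·I₁, giving M = μ₀n₁N₂A₂.
A₂ = πr² = π(7.080×10^-3 m)² = 1.5748×10^-4 m².
M = (4π×10⁻⁷)(1330)(339)(1.5748×10^-4) = 8.922×10^-5 H.

M ≈ 89.2 μH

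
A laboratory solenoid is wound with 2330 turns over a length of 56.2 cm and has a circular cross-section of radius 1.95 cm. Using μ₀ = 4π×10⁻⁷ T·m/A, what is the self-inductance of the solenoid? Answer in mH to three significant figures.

A = πr² = π(1.950×10^-2 m)² = 1.1946×10^-3 m².
For a long solenoid, L = μ₀N²A/ℓ.
L = (4π×10⁻⁷)(2330)²(1.1946×10^-3)/(0.562 m) = 1.450×10^-2 H.

L ≈ 14.5 mH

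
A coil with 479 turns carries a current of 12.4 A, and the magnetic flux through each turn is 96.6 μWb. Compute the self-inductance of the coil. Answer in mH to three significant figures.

L ≈ 3.73 mH

Self-inductance is defined by L = NΦ_B/I (flux linkage over current).
L = (479)(9.660×10^-5 Wb)/(12.4 A) = 3.732×10^-3 H.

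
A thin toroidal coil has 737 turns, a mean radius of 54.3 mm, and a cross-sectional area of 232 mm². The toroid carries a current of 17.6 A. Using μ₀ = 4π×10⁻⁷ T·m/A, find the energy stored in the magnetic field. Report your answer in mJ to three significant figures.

L = μ₀N²A/(2πR) = (4π×10⁻⁷)(737)²(2.320×10^-4)/(2π×5.430×10^-2) = 4.641×10^-4 H.
U = ½LI² = ½(4.641×10^-4)(17.6)² = 7.189×10^-2 J.

U ≈ 71.9 mJ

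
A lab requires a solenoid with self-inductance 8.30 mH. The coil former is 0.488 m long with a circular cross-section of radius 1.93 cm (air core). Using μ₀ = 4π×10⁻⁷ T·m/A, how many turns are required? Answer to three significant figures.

N ≈ 1660 turns

A = πr² = π(1.930×10^-2 m)² = 1.170×10^-3 m².
From L = μ₀N²A/ℓ, N = √(Lℓ / (μ₀A)).
N = √[(8.300×10^-3)(0.488) / ((4π×10⁻⁷)×1.170×10^-3)] = √(2.754×10^6) ≈ 1659.6.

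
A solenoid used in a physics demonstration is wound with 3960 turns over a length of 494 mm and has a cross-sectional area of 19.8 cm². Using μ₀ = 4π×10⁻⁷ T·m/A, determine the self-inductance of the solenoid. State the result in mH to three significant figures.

A = 19.8 cm² = 1.980×10^-3 m².
For a long solenoid, L = μ₀N²A/ℓ.
L = (4π×10⁻⁷)(3960)²(1.980×10^-3)/(0.494 m) = 7.898×10^-2 H.

L ≈ 79.0 mH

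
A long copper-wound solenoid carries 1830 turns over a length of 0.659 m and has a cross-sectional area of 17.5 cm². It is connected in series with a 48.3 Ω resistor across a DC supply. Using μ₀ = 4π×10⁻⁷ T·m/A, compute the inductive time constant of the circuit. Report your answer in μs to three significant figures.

A = 17.5 cm² = 1.750×10^-3 m².
L = μ₀N²A/ℓ = (4π×10⁻⁷)(1830)²(1.750×10^-3)/(0.659) = 1.118×10^-2 H.
τ = L/R = (1.118×10^-2)/(48.3) = 2.314×10^-4 s.

τ ≈ 231 μs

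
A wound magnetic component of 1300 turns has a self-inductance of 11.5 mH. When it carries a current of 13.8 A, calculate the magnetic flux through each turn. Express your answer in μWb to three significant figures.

From L = NΦ_B/I, the flux per turn is Φ_B = LI/N.
Φ_B = (1.150×10^-2 H)(13.8 A)/1300 = 1.221×10^-4 Wb.

Φ_B ≈ 122 μWb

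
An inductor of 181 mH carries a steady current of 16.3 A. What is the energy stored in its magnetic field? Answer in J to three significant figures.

U ≈ 24.0 J

Stored magnetic energy: U = ½LI².
U = ½(0.181 H)(16.3 A)² = 24.04 J.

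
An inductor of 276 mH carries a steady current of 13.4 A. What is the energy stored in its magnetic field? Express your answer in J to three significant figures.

U ≈ 24.8 J

Stored magnetic energy: U = ½LI².
U = ½(0.276 H)(13.4 A)² = 24.78 J.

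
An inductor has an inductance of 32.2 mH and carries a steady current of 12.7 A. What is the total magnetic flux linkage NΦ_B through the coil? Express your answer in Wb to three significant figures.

From L = NΦ_B/I, the flux linkage is NΦ_B = LI.
NΦ_B = (3.220×10^-2 H)(12.7 A) = 0.4089 Wb.

NΦ_B ≈ 0.409 Wb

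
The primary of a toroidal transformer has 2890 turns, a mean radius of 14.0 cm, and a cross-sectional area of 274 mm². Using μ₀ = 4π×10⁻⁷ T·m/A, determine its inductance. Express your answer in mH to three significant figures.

L ≈ 3.27 mH

For a thin toroid, L = μ₀N²A/(2πR).
L = (4π×10⁻⁷)(2890)²(2.740×10^-4) / (2π×0.14 m) = 3.269×10^-3 H.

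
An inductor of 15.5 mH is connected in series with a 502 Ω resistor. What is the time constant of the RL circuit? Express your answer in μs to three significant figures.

τ ≈ 30.9 μs

τ = L/R = (1.550×10^-2 H)/(502 Ω) = 3.088×10^-5 s.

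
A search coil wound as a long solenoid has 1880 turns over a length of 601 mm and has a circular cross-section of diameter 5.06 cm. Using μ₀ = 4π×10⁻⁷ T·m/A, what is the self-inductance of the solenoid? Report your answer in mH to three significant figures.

L ≈ 14.9 mH

A = π(d/2)² = π(2.530×10^-2 m)² = 2.011×10^-3 m².
For a long solenoid, L = μ₀N²A/ℓ.
L = (4π×10⁻⁷)(1880)²(2.011×10^-3)/(0.601 m) = 1.486×10^-2 H.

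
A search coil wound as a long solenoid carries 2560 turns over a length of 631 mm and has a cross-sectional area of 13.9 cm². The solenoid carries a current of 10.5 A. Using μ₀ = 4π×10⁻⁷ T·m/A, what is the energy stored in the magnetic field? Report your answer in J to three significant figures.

U ≈ 1.00 J

A = 13.9 cm² = 1.390×10^-3 m².
L = μ₀N²A/ℓ = (4π×10⁻⁷)(2560)²(1.390×10^-3)/(0.631) = 1.814×10^-2 H.
U = ½LI² = ½(1.814×10^-2)(10.5)² = 1 J.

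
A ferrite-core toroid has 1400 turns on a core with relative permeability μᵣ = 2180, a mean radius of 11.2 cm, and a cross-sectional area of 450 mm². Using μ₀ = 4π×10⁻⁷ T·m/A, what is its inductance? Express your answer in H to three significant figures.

L ≈ 3.43 H

For a thin toroid, L = μ₀μᵣN²A/(2πR).
L = (4π×10⁻⁷)(2180)(1400)²(4.500×10^-4) / (2π×0.112 m) = 3.433 H.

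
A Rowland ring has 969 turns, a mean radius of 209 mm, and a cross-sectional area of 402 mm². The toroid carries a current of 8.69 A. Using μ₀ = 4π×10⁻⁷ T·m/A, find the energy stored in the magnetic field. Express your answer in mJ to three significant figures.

U ≈ 13.6 mJ

L = μ₀N²A/(2πR) = (4π×10⁻⁷)(969)²(4.020×10^-4)/(2π×0.209) = 3.612×10^-4 H.
U = ½LI² = ½(3.612×10^-4)(8.69)² = 1.364×10^-2 J.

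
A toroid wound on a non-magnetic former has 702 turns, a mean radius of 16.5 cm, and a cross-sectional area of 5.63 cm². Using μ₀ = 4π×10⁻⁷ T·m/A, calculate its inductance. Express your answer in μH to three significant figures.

For a thin toroid, L = μ₀N²A/(2πR).
L = (4π×10⁻⁷)(702)²(5.630×10^-4) / (2π×0.165 m) = 3.363×10^-4 H.

L ≈ 336 μH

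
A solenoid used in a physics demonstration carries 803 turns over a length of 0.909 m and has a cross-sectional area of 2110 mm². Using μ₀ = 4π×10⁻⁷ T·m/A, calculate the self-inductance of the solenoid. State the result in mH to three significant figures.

L ≈ 1.88 mH

A = 2110 mm² = 2.110×10^-3 m².
For a long solenoid, L = μ₀N²A/ℓ.
L = (4π×10⁻⁷)(803)²(2.110×10^-3)/(0.909 m) = 1.881×10^-3 H.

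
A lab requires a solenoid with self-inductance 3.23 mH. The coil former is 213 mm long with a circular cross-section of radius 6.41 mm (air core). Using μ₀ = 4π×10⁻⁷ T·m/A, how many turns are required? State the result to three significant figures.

A = πr² = π(6.410×10^-3 m)² = 1.291×10^-4 m².
From L = μ₀N²A/ℓ, N = √(Lℓ / (μ₀A)).
N = √[(3.230×10^-3)(0.213) / ((4π×10⁻⁷)×1.291×10^-4)] = √(4.241×10^6) ≈ 2059.5.

N ≈ 2060 turns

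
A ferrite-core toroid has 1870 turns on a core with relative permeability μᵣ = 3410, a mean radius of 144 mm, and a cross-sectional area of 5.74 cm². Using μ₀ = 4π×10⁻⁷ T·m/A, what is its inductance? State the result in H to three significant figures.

L ≈ 9.51 H

For a thin toroid, L = μ₀μᵣN²A/(2πR).
L = (4π×10⁻⁷)(3410)(1870)²(5.740×10^-4) / (2π×0.144 m) = 9.506 H.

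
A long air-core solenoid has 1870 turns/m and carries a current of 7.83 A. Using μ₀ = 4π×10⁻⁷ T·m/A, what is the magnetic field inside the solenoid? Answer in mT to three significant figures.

B ≈ 18.4 mT

Inside a long solenoid, B = μ₀nI.
B = (4π×10⁻⁷)(1.870×10^3 m⁻¹)(7.83 A) = 1.840×10^-2 T.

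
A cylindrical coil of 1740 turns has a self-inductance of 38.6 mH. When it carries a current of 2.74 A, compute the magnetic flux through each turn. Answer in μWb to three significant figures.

From L = NΦ_B/I, the flux per turn is Φ_B = LI/N.
Φ_B = (3.860×10^-2 H)(2.74 A)/1740 = 6.078×10^-5 Wb.

Φ_B ≈ 60.8 μWb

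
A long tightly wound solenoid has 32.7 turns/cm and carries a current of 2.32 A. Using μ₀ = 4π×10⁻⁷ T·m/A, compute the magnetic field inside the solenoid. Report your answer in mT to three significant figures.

B ≈ 9.53 mT

Inside a long solenoid, B = μ₀nI.
B = (4π×10⁻⁷)(3.270×10^3 m⁻¹)(2.32 A) = 9.533×10^-3 T.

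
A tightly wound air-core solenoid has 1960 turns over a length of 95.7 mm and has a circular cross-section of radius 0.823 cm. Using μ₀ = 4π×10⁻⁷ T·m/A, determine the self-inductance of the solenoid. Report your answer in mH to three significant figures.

A = πr² = π(8.230×10^-3 m)² = 2.128×10^-4 m².
For a long solenoid, L = μ₀N²A/ℓ.
L = (4π×10⁻⁷)(1960)²(2.128×10^-4)/(9.570×10^-2 m) = 1.073×10^-2 H.

L ≈ 10.7 mH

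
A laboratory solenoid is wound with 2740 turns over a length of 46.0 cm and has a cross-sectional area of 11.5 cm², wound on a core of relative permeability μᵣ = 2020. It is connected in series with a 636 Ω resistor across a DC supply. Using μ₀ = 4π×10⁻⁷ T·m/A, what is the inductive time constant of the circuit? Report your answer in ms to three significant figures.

τ ≈ 74.9 ms

A = 11.5 cm² = 1.150×10^-3 m².
L = μ₀μᵣN²A/ℓ = (4π×10⁻⁷)(2020)(2740)²(1.150×10^-3)/(0.46) = 47.64 H.
τ = L/R = (47.64)/(636) = 7.491×10^-2 s.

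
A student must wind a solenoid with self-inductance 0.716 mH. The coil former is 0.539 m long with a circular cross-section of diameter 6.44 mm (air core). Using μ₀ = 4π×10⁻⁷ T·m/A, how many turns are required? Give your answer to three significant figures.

N ≈ 3070 turns

A = π(d/2)² = π(3.220×10^-3 m)² = 3.257×10^-5 m².
From L = μ₀N²A/ℓ, N = √(Lℓ / (μ₀A)).
N = √[(7.160×10^-4)(0.539) / ((4π×10⁻⁷)×3.257×10^-5)] = √(9.428×10^6) ≈ 3070.5.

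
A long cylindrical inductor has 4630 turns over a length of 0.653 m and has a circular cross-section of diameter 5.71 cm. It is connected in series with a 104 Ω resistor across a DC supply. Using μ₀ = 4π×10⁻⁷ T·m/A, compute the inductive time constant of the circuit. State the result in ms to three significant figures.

τ ≈ 1.02 ms

A = π(d/2)² = π(2.855×10^-2 m)² = 2.561×10^-3 m².
L = μ₀N²A/ℓ = (4π×10⁻⁷)(4630)²(2.561×10^-3)/(0.653) = 0.1056 H.
τ = L/R = (0.1056)/(104) = 1.016×10^-3 s.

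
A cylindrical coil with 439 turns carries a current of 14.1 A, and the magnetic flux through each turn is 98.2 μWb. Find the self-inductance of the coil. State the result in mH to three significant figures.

Self-inductance is defined by L = NΦ_B/I (flux linkage over current).
L = (439)(9.820×10^-5 Wb)/(14.1 A) = 3.057×10^-3 H.

L ≈ 3.06 mH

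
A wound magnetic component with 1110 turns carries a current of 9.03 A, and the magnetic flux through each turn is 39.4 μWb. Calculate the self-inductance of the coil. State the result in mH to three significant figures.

Self-inductance is defined by L = NΦ_B/I (flux linkage over current).
L = (1110)(3.940×10^-5 Wb)/(9.03 A) = 4.843×10^-3 H.

L ≈ 4.84 mH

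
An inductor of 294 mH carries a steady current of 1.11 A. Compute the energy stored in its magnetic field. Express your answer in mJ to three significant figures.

Stored magnetic energy: U = ½LI².
U = ½(0.294 H)(1.11 A)² = 0.1811 J.

U ≈ 181 mJ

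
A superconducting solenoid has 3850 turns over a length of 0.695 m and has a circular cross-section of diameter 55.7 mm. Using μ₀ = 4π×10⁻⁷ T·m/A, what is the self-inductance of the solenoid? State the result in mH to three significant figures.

A = π(d/2)² = π(2.785×10^-2 m)² = 2.437×10^-3 m².
For a long solenoid, L = μ₀N²A/ℓ.
L = (4π×10⁻⁷)(3850)²(2.437×10^-3)/(0.695 m) = 6.531×10^-2 H.

L ≈ 65.3 mH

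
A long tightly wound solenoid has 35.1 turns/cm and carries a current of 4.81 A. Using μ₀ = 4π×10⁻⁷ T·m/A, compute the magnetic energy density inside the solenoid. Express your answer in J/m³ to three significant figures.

u ≈ 179 J/m³

B = μ₀nI = (4π×10⁻⁷)(3.510×10^3)(4.81) = 2.122×10^-2 T.
u = B²/(2μ₀) = (2.122×10^-2)²/(2×4π×10⁻⁷) = 179.1 J/m³.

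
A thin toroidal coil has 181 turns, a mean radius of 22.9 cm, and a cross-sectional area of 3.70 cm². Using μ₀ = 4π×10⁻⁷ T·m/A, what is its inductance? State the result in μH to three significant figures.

L ≈ 10.6 μH

For a thin toroid, L = μ₀N²A/(2πR).
L = (4π×10⁻⁷)(181)²(3.700×10^-4) / (2π×0.229 m) = 1.059×10^-5 H.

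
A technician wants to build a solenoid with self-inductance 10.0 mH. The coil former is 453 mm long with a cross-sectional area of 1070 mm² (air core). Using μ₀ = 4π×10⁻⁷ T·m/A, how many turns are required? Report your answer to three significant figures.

A = 1070 mm² = 1.070×10^-3 m².
From L = μ₀N²A/ℓ, N = √(Lℓ / (μ₀A)).
N = √[(1.000×10^-2)(0.453) / ((4π×10⁻⁷)×1.070×10^-3)] = √(3.369×10^6) ≈ 1835.5.

N ≈ 1840 turns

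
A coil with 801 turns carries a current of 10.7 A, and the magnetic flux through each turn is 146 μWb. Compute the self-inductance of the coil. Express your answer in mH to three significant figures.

L ≈ 10.9 mH

Self-inductance is defined by L = NΦ_B/I (flux linkage over current).
L = (801)(1.460×10^-4 Wb)/(10.7 A) = 1.093×10^-2 H.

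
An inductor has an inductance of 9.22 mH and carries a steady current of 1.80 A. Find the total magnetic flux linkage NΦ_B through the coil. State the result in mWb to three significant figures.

NΦ_B ≈ 16.6 mWb

From L = NΦ_B/I, the flux linkage is NΦ_B = LI.
NΦ_B = (9.220×10^-3 H)(1.80 A) = 1.660×10^-2 Wb.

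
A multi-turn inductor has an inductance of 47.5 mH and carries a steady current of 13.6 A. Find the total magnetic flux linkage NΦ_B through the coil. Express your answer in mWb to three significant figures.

From L = NΦ_B/I, the flux linkage is NΦ_B = LI.
NΦ_B = (4.750×10^-2 H)(13.6 A) = 0.646 Wb.

NΦ_B ≈ 646 mWb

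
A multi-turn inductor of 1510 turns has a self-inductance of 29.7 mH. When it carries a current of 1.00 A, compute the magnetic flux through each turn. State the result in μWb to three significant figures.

Φ_B ≈ 19.7 μWb

From L = NΦ_B/I, the flux per turn is Φ_B = LI/N.
Φ_B = (2.970×10^-2 H)(1.00 A)/1510 = 1.967×10^-5 Wb.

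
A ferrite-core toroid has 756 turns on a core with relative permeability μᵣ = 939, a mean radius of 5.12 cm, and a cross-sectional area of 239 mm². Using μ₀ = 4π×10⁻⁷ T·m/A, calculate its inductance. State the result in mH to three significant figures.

For a thin toroid, L = μ₀μᵣN²A/(2πR).
L = (4π×10⁻⁷)(939)(756)²(2.390×10^-4) / (2π×5.120×10^-2 m) = 0.501 H.

L ≈ 501 mH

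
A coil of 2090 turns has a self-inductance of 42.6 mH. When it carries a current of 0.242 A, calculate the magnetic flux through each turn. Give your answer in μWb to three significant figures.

From L = NΦ_B/I, the flux per turn is Φ_B = LI/N.
Φ_B = (4.260×10^-2 H)(0.242 A)/2090 = 4.933×10^-6 Wb.

Φ_B ≈ 4.93 μWb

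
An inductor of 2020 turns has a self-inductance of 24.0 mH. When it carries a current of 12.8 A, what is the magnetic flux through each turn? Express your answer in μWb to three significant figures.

From L = NΦ_B/I, the flux per turn is Φ_B = LI/N.
Φ_B = (2.400×10^-2 H)(12.8 A)/2020 = 1.521×10^-4 Wb.

Φ_B ≈ 152 μWb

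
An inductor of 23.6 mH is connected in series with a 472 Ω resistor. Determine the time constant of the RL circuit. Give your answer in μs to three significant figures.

τ = L/R = (2.360×10^-2 H)/(472 Ω) = 5.000×10^-5 s.

τ ≈ 50.0 μs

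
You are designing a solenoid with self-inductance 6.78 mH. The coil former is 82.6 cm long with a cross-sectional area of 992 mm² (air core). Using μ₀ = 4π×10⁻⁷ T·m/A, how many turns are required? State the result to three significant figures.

A = 992 mm² = 9.920×10^-4 m².
From L = μ₀N²A/ℓ, N = √(Lℓ / (μ₀A)).
N = √[(6.780×10^-3)(0.826) / ((4π×10⁻⁷)×9.920×10^-4)] = √(4.493×10^6) ≈ 2119.6.

N ≈ 2120 turns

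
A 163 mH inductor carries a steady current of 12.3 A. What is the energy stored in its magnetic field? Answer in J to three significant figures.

Stored magnetic energy: U = ½LI².
U = ½(0.163 H)(12.3 A)² = 12.33 J.

U ≈ 12.3 J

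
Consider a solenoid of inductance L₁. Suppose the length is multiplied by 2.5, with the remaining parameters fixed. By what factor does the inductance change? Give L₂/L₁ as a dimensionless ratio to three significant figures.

L₂/L₁ = 0.400

For a solenoid, L ∝ μᵣN²A/ℓ.
L₂/L₁ = (2.5)^-1 = 0.400.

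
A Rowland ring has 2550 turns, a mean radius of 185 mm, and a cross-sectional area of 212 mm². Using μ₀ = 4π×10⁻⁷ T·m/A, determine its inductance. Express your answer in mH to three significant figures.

For a thin toroid, L = μ₀N²A/(2πR).
L = (4π×10⁻⁷)(2550)²(2.120×10^-4) / (2π×0.185 m) = 1.490×10^-3 H.

L ≈ 1.49 mH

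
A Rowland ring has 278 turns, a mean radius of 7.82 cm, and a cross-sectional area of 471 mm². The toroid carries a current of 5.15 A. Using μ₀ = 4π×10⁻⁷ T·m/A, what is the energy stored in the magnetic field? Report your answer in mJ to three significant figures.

U ≈ 1.23 mJ

L = μ₀N²A/(2πR) = (4π×10⁻⁷)(278)²(4.710×10^-4)/(2π×7.820×10^-2) = 9.310×10^-5 H.
U = ½LI² = ½(9.310×10^-5)(5.15)² = 1.2346×10^-3 J.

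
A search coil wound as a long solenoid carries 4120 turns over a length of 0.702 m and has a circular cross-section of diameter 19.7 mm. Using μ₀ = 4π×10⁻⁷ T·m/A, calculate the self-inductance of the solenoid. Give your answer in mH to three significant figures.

L ≈ 9.26 mH

A = π(d/2)² = π(9.850×10^-3 m)² = 3.048×10^-4 m².
For a long solenoid, L = μ₀N²A/ℓ.
L = (4π×10⁻⁷)(4120)²(3.048×10^-4)/(0.702 m) = 9.262×10^-3 H.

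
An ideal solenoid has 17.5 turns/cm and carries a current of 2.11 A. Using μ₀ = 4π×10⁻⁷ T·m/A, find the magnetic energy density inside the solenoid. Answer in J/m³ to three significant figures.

u ≈ 8.57 J/m³

B = μ₀nI = (4π×10⁻⁷)(1.750×10^3)(2.11) = 4.640×10^-3 T.
u = B²/(2μ₀) = (4.640×10^-3)²/(2×4π×10⁻⁷) = 8.567 J/m³.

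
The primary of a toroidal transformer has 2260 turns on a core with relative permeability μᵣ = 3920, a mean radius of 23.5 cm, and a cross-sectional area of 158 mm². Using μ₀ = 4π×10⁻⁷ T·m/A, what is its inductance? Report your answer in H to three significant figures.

For a thin toroid, L = μ₀μᵣN²A/(2πR).
L = (4π×10⁻⁷)(3920)(2260)²(1.580×10^-4) / (2π×0.235 m) = 2.692 H.

L ≈ 2.69 H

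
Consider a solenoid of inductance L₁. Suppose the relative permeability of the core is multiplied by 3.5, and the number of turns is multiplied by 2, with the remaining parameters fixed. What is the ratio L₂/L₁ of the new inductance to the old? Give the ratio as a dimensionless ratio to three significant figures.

For a solenoid, L ∝ μᵣN²A/ℓ.
L₂/L₁ = (3.5) × (2)^2 = 14.0.

L₂/L₁ = 14.0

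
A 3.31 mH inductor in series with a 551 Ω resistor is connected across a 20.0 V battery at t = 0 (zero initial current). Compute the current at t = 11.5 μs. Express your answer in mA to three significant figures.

τ = L/R = 3.310×10^-3/551 = 6.007×10^-6 s; final current I_∞ = ε/R = 20.0/551 = 3.630×10^-2 A.
I(t) = I_∞(1 − e^(−t/τ)) with t/τ = 1.914.
I = (3.630×10^-2)(1 − e^(−1.914)) = 3.0946×10^-2 A.

I ≈ 30.9 mA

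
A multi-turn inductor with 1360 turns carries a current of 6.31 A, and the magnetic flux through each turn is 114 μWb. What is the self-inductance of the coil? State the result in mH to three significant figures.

Self-inductance is defined by L = NΦ_B/I (flux linkage over current).
L = (1360)(1.140×10^-4 Wb)/(6.31 A) = 2.457×10^-2 H.

L ≈ 24.6 mH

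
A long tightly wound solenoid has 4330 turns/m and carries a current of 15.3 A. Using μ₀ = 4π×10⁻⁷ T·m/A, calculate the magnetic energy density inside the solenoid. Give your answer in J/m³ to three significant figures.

B = μ₀nI = (4π×10⁻⁷)(4.330×10^3)(15.3) = 8.325×10^-2 T.
u = B²/(2μ₀) = (8.325×10^-2)²/(2×4π×10⁻⁷) = 2.758×10^3 J/m³.

u ≈ 2760 J/m³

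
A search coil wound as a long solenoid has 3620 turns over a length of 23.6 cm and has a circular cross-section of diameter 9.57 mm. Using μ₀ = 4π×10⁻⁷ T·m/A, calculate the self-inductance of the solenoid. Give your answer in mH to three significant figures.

L ≈ 5.02 mH

A = π(d/2)² = π(4.785×10^-3 m)² = 7.193×10^-5 m².
For a long solenoid, L = μ₀N²A/ℓ.
L = (4π×10⁻⁷)(3620)²(7.193×10^-5)/(0.236 m) = 5.019×10^-3 H.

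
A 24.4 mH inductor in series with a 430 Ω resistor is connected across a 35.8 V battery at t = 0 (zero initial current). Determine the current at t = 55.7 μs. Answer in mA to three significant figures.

I ≈ 52.1 mA

τ = L/R = 2.440×10^-2/430 = 5.674×10^-5 s; final current I_∞ = ε/R = 35.8/430 = 8.326×10^-2 A.
I(t) = I_∞(1 − e^(−t/τ)) with t/τ = 0.982.
I = (8.326×10^-2)(1 − e^(−0.982)) = 5.206×10^-2 A.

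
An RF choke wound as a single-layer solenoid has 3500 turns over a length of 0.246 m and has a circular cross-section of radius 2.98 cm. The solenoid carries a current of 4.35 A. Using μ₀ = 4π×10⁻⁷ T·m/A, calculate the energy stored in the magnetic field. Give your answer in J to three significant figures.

A = πr² = π(2.980×10^-2 m)² = 2.790×10^-3 m².
L = μ₀N²A/ℓ = (4π×10⁻⁷)(3500)²(2.790×10^-3)/(0.246) = 0.1746 H.
U = ½LI² = ½(0.1746)(4.35)² = 1.652 J.

U ≈ 1.65 J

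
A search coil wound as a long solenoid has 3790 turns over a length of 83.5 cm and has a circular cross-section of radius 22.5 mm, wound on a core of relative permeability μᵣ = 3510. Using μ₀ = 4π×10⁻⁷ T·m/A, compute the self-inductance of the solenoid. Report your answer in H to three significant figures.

L ≈ 121 H

A = πr² = π(2.250×10^-2 m)² = 1.590×10^-3 m².
For a long solenoid, L = μ₀μᵣN²A/ℓ.
L = (4π×10⁻⁷)(3510)(3790)²(1.590×10^-3)/(0.835 m) = 120.7 H.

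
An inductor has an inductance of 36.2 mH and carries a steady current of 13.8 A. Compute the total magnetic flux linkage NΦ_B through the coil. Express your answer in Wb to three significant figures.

NΦ_B ≈ 0.500 Wb

From L = NΦ_B/I, the flux linkage is NΦ_B = LI.
NΦ_B = (3.620×10^-2 H)(13.8 A) = 0.4996 Wb.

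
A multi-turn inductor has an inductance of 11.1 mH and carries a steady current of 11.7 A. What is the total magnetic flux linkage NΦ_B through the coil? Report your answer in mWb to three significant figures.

From L = NΦ_B/I, the flux linkage is NΦ_B = LI.
NΦ_B = (1.110×10^-2 H)(11.7 A) = 0.1299 Wb.

NΦ_B ≈ 130 mWb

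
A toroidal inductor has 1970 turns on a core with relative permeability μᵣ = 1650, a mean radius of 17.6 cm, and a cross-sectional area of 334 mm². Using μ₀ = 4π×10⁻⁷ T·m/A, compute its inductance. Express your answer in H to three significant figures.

For a thin toroid, L = μ₀μᵣN²A/(2πR).
L = (4π×10⁻⁷)(1650)(1970)²(3.340×10^-4) / (2π×0.176 m) = 2.43 H.

L ≈ 2.43 H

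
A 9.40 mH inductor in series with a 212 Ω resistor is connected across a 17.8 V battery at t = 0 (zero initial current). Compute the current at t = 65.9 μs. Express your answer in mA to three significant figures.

τ = L/R = 9.400×10^-3/212 = 4.434×10^-5 s; final current I_∞ = ε/R = 17.8/212 = 8.396×10^-2 A.
I(t) = I_∞(1 − e^(−t/τ)) with t/τ = 1.486.
I = (8.396×10^-2)(1 − e^(−1.486)) = 6.497×10^-2 A.

I ≈ 65.0 mA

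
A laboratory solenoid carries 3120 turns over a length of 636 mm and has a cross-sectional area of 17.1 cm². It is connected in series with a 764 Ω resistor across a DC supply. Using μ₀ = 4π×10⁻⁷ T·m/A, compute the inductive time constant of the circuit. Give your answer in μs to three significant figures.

A = 17.1 cm² = 1.710×10^-3 m².
L = μ₀N²A/ℓ = (4π×10⁻⁷)(3120)²(1.710×10^-3)/(0.636) = 3.289×10^-2 H.
τ = L/R = (3.289×10^-2)/(764) = 4.3049×10^-5 s.

τ ≈ 43.0 μs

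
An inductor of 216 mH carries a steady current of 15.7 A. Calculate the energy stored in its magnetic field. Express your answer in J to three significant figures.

Stored magnetic energy: U = ½LI².
U = ½(0.216 H)(15.7 A)² = 26.62 J.

U ≈ 26.6 J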